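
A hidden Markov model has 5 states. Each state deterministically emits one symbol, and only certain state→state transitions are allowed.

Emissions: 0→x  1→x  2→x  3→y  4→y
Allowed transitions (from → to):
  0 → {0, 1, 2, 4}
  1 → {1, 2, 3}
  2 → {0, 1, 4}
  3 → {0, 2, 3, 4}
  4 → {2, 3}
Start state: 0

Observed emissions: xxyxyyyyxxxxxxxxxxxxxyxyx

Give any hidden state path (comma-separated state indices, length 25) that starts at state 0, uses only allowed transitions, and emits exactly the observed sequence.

  pos 0: x in {0,1,2}, choose 0; start
  pos 1: x in {0,1,2}, choose 2; 0->2 ok
  pos 2: y in {3,4}, choose 4; 2->4 ok
  pos 3: x in {0,1,2}, choose 2; 4->2 ok
  pos 4: y in {3,4}, choose 4; 2->4 ok
  pos 5: y in {3,4}, choose 3; 4->3 ok
  pos 6: y in {3,4}, choose 4; 3->4 ok
  pos 7: y in {3,4}, choose 3; 4->3 ok
  pos 8: x in {0,1,2}, choose 2; 3->2 ok
  pos 9: x in {0,1,2}, choose 0; 2->0 ok
  pos 10: x in {0,1,2}, choose 0; 0->0 ok
  pos 11: x in {0,1,2}, choose 1; 0->1 ok
  pos 12: x in {0,1,2}, choose 2; 1->2 ok
  pos 13: x in {0,1,2}, choose 1; 2->1 ok
  pos 14: x in {0,1,2}, choose 2; 1->2 ok
  pos 15: x in {0,1,2}, choose 0; 2->0 ok
  pos 16: x in {0,1,2}, choose 0; 0->0 ok
  pos 17: x in {0,1,2}, choose 2; 0->2 ok
  pos 18: x in {0,1,2}, choose 0; 2->0 ok
  pos 19: x in {0,1,2}, choose 2; 0->2 ok
  pos 20: x in {0,1,2}, choose 0; 2->0 ok
  pos 21: y in {3,4}, choose 4; 0->4 ok
  pos 22: x in {0,1,2}, choose 2; 4->2 ok
  pos 23: y in {3,4}, choose 4; 2->4 ok
  pos 24: x in {0,1,2}, choose 2; 4->2 ok

0,2,4,2,4,3,4,3,2,0,0,1,2,1,2,0,0,2,0,2,0,4,2,4,2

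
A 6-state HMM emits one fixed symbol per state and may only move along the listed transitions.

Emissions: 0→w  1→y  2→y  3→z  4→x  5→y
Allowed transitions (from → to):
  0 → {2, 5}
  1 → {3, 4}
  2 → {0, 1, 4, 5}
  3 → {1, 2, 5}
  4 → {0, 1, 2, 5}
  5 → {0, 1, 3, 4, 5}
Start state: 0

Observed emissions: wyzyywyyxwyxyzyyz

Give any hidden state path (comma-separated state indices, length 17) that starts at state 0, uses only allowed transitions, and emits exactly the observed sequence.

  [0] w  {0}  => 0  start
  [1] y  {1,2,5}  => 5  0->5 ok
  [2] z  {3}  => 3  5->3 ok
  [3] y  {1,2,5}  => 5  3->5 ok
  [4] y  {1,2,5}  => 5  5->5 ok
  [5] w  {0}  => 0  5->0 ok
  [6] y  {1,2,5}  => 2  0->2 ok
  [7] y  {1,2,5}  => 1  2->1 ok
  [8] x  {4}  => 4  1->4 ok
  [9] w  {0}  => 0  4->0 ok
  [10] y  {1,2,5}  => 2  0->2 ok
  [11] x  {4}  => 4  2->4 ok
  [12] y  {1,2,5}  => 5  4->5 ok
  [13] z  {3}  => 3  5->3 ok
  [14] y  {1,2,5}  => 5  3->5 ok
  [15] y  {1,2,5}  => 5  5->5 ok
  [16] z  {3}  => 3  5->3 ok

0,5,3,5,5,0,2,1,4,0,2,4,5,3,5,5,3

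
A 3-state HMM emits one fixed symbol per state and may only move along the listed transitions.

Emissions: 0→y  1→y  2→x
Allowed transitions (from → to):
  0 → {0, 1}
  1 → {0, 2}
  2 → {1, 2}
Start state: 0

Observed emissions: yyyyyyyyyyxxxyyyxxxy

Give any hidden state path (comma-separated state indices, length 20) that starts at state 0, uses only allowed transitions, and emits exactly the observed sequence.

0,1,0,0,1,0,0,0,0,1,2,2,2,1,0,1,2,2,2,1

  pos 0: y in {0,1}, choose 0; start
  pos 1: y in {0,1}, choose 1; 0->1 ok
  pos 2: y in {0,1}, choose 0; 1->0 ok
  pos 3: y in {0,1}, choose 0; 0->0 ok
  pos 4: y in {0,1}, choose 1; 0->1 ok
  pos 5: y in {0,1}, choose 0; 1->0 ok
  pos 6: y in {0,1}, choose 0; 0->0 ok
  pos 7: y in {0,1}, choose 0; 0->0 ok
  pos 8: y in {0,1}, choose 0; 0->0 ok
  pos 9: y in {0,1}, choose 1; 0->1 ok
  pos 10: x in {2}, choose 2; 1->2 ok
  pos 11: x in {2}, choose 2; 2->2 ok
  pos 12: x in {2}, choose 2; 2->2 ok
  pos 13: y in {0,1}, choose 1; 2->1 ok
  pos 14: y in {0,1}, choose 0; 1->0 ok
  pos 15: y in {0,1}, choose 1; 0->1 ok
  pos 16: x in {2}, choose 2; 1->2 ok
  pos 17: x in {2}, choose 2; 2->2 ok
  pos 18: x in {2}, choose 2; 2->2 ok
  pos 19: y in {0,1}, choose 1; 2->1 ok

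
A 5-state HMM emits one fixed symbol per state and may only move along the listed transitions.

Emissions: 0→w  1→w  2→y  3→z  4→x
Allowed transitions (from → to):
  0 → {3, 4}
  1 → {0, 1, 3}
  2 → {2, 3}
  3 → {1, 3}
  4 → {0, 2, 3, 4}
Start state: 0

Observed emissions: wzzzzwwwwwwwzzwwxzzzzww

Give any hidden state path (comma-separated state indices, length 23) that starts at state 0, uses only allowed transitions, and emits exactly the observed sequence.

  0: obs=w cand={0,1} pick 0 [start]
  1: obs=z cand={3} pick 3 [0->3 ok]
  2: obs=z cand={3} pick 3 [3->3 ok]
  3: obs=z cand={3} pick 3 [3->3 ok]
  4: obs=z cand={3} pick 3 [3->3 ok]
  5: obs=w cand={0,1} pick 1 [3->1 ok]
  6: obs=w cand={0,1} pick 1 [1->1 ok]
  7: obs=w cand={0,1} pick 1 [1->1 ok]
  8: obs=w cand={0,1} pick 1 [1->1 ok]
  9: obs=w cand={0,1} pick 1 [1->1 ok]
  10: obs=w cand={0,1} pick 1 [1->1 ok]
  11: obs=w cand={0,1} pick 0 [1->0 ok]
  12: obs=z cand={3} pick 3 [0->3 ok]
  13: obs=z cand={3} pick 3 [3->3 ok]
  14: obs=w cand={0,1} pick 1 [3->1 ok]
  15: obs=w cand={0,1} pick 0 [1->0 ok]
  16: obs=x cand={4} pick 4 [0->4 ok]
  17: obs=z cand={3} pick 3 [4->3 ok]
  18: obs=z cand={3} pick 3 [3->3 ok]
  19: obs=z cand={3} pick 3 [3->3 ok]
  20: obs=z cand={3} pick 3 [3->3 ok]
  21: obs=w cand={0,1} pick 1 [3->1 ok]
  22: obs=w cand={0,1} pick 0 [1->0 ok]

0,3,3,3,3,1,1,1,1,1,1,0,3,3,1,0,4,3,3,3,3,1,0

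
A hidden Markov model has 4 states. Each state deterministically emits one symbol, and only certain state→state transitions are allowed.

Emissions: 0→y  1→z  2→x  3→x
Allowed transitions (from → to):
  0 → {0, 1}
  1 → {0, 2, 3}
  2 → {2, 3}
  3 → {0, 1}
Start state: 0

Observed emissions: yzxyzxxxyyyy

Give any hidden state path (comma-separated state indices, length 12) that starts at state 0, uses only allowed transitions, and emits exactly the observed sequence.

0,1,3,0,1,2,2,3,0,0,0,0

  pos 0: y in {0}, choose 0; start
  pos 1: z in {1}, choose 1; 0->1 ok
  pos 2: x in {2,3}, choose 3; 1->3 ok
  pos 3: y in {0}, choose 0; 3->0 ok
  pos 4: z in {1}, choose 1; 0->1 ok
  pos 5: x in {2,3}, choose 2; 1->2 ok
  pos 6: x in {2,3}, choose 2; 2->2 ok
  pos 7: x in {2,3}, choose 3; 2->3 ok
  pos 8: y in {0}, choose 0; 3->0 ok
  pos 9: y in {0}, choose 0; 0->0 ok
  pos 10: y in {0}, choose 0; 0->0 ok
  pos 11: y in {0}, choose 0; 0->0 ok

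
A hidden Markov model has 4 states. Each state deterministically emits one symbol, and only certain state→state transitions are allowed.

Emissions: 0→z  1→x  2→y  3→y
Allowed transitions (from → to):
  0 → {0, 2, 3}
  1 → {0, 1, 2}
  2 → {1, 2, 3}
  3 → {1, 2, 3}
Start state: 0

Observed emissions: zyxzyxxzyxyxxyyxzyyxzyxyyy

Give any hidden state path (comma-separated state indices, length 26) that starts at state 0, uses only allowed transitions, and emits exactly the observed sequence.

  pos 0: z in {0}, choose 0; start
  pos 1: y in {2,3}, choose 2; 0->2 ok
  pos 2: x in {1}, choose 1; 2->1 ok
  pos 3: z in {0}, choose 0; 1->0 ok
  pos 4: y in {2,3}, choose 3; 0->3 ok
  pos 5: x in {1}, choose 1; 3->1 ok
  pos 6: x in {1}, choose 1; 1->1 ok
  pos 7: z in {0}, choose 0; 1->0 ok
  pos 8: y in {2,3}, choose 3; 0->3 ok
  pos 9: x in {1}, choose 1; 3->1 ok
  pos 10: y in {2,3}, choose 2; 1->2 ok
  pos 11: x in {1}, choose 1; 2->1 ok
  pos 12: x in {1}, choose 1; 1->1 ok
  pos 13: y in {2,3}, choose 2; 1->2 ok
  pos 14: y in {2,3}, choose 2; 2->2 ok
  pos 15: x in {1}, choose 1; 2->1 ok
  pos 16: z in {0}, choose 0; 1->0 ok
  pos 17: y in {2,3}, choose 3; 0->3 ok
  pos 18: y in {2,3}, choose 3; 3->3 ok
  pos 19: x in {1}, choose 1; 3->1 ok
  pos 20: z in {0}, choose 0; 1->0 ok
  pos 21: y in {2,3}, choose 3; 0->3 ok
  pos 22: x in {1}, choose 1; 3->1 ok
  pos 23: y in {2,3}, choose 2; 1->2 ok
  pos 24: y in {2,3}, choose 3; 2->3 ok
  pos 25: y in {2,3}, choose 2; 3->2 ok

0,2,1,0,3,1,1,0,3,1,2,1,1,2,2,1,0,3,3,1,0,3,1,2,3,2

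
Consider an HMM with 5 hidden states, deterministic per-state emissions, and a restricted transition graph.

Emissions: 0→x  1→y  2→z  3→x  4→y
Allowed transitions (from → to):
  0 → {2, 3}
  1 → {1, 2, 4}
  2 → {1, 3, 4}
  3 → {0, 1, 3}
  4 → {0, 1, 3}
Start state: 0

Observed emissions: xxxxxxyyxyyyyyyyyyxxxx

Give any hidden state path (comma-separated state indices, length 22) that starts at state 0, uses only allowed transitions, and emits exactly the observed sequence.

  0: obs=x cand={0,3} pick 0 [start]
  1: obs=x cand={0,3} pick 3 [0->3 ok]
  2: obs=x cand={0,3} pick 3 [3->3 ok]
  3: obs=x cand={0,3} pick 0 [3->0 ok]
  4: obs=x cand={0,3} pick 3 [0->3 ok]
  5: obs=x cand={0,3} pick 3 [3->3 ok]
  6: obs=y cand={1,4} pick 1 [3->1 ok]
  7: obs=y cand={1,4} pick 4 [1->4 ok]
  8: obs=x cand={0,3} pick 3 [4->3 ok]
  9: obs=y cand={1,4} pick 1 [3->1 ok]
  10: obs=y cand={1,4} pick 1 [1->1 ok]
  11: obs=y cand={1,4} pick 1 [1->1 ok]
  12: obs=y cand={1,4} pick 1 [1->1 ok]
  13: obs=y cand={1,4} pick 4 [1->4 ok]
  14: obs=y cand={1,4} pick 1 [4->1 ok]
  15: obs=y cand={1,4} pick 4 [1->4 ok]
  16: obs=y cand={1,4} pick 1 [4->1 ok]
  17: obs=y cand={1,4} pick 4 [1->4 ok]
  18: obs=x cand={0,3} pick 0 [4->0 ok]
  19: obs=x cand={0,3} pick 3 [0->3 ok]
  20: obs=x cand={0,3} pick 0 [3->0 ok]
  21: obs=x cand={0,3} pick 3 [0->3 ok]

0,3,3,0,3,3,1,4,3,1,1,1,1,4,1,4,1,4,0,3,0,3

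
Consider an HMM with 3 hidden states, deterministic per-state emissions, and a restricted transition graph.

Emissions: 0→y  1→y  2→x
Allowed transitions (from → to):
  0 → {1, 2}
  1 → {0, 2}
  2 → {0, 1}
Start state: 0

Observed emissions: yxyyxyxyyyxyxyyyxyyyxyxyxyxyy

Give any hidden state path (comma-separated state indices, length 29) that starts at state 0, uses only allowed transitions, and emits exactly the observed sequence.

0,2,0,1,2,0,2,0,1,0,2,0,2,0,1,0,2,1,0,1,2,0,2,0,2,1,2,0,1

  0: obs=y cand={0,1} pick 0 [start]
  1: obs=x cand={2} pick 2 [0->2 ok]
  2: obs=y cand={0,1} pick 0 [2->0 ok]
  3: obs=y cand={0,1} pick 1 [0->1 ok]
  4: obs=x cand={2} pick 2 [1->2 ok]
  5: obs=y cand={0,1} pick 0 [2->0 ok]
  6: obs=x cand={2} pick 2 [0->2 ok]
  7: obs=y cand={0,1} pick 0 [2->0 ok]
  8: obs=y cand={0,1} pick 1 [0->1 ok]
  9: obs=y cand={0,1} pick 0 [1->0 ok]
  10: obs=x cand={2} pick 2 [0->2 ok]
  11: obs=y cand={0,1} pick 0 [2->0 ok]
  12: obs=x cand={2} pick 2 [0->2 ok]
  13: obs=y cand={0,1} pick 0 [2->0 ok]
  14: obs=y cand={0,1} pick 1 [0->1 ok]
  15: obs=y cand={0,1} pick 0 [1->0 ok]
  16: obs=x cand={2} pick 2 [0->2 ok]
  17: obs=y cand={0,1} pick 1 [2->1 ok]
  18: obs=y cand={0,1} pick 0 [1->0 ok]
  19: obs=y cand={0,1} pick 1 [0->1 ok]
  20: obs=x cand={2} pick 2 [1->2 ok]
  21: obs=y cand={0,1} pick 0 [2->0 ok]
  22: obs=x cand={2} pick 2 [0->2 ok]
  23: obs=y cand={0,1} pick 0 [2->0 ok]
  24: obs=x cand={2} pick 2 [0->2 ok]
  25: obs=y cand={0,1} pick 1 [2->1 ok]
  26: obs=x cand={2} pick 2 [1->2 ok]
  27: obs=y cand={0,1} pick 0 [2->0 ok]
  28: obs=y cand={0,1} pick 1 [0->1 ok]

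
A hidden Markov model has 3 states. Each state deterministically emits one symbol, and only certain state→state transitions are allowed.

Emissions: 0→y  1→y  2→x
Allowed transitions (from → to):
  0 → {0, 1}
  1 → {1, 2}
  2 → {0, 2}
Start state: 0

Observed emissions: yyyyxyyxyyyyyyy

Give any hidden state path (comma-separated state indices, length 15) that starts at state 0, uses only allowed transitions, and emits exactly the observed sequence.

0,0,1,1,2,0,1,2,0,0,0,0,1,1,1

  t0 'y' -> {0,1}, take 0 (start)
  t1 'y' -> {0,1}, take 0 (0->0 ok)
  t2 'y' -> {0,1}, take 1 (0->1 ok)
  t3 'y' -> {0,1}, take 1 (1->1 ok)
  t4 'x' -> {2}, take 2 (1->2 ok)
  t5 'y' -> {0,1}, take 0 (2->0 ok)
  t6 'y' -> {0,1}, take 1 (0->1 ok)
  t7 'x' -> {2}, take 2 (1->2 ok)
  t8 'y' -> {0,1}, take 0 (2->0 ok)
  t9 'y' -> {0,1}, take 0 (0->0 ok)
  t10 'y' -> {0,1}, take 0 (0->0 ok)
  t11 'y' -> {0,1}, take 0 (0->0 ok)
  t12 'y' -> {0,1}, take 1 (0->1 ok)
  t13 'y' -> {0,1}, take 1 (1->1 ok)
  t14 'y' -> {0,1}, take 1 (1->1 ok)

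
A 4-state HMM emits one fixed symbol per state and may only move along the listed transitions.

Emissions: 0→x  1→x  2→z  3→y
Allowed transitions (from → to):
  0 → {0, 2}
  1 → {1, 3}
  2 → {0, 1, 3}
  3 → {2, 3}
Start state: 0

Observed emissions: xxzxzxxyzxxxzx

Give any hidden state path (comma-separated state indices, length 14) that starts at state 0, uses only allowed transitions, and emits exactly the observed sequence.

0,0,2,0,2,1,1,3,2,0,0,0,2,0

  0: obs=x cand={0,1} pick 0 [start]
  1: obs=x cand={0,1} pick 0 [0->0 ok]
  2: obs=z cand={2} pick 2 [0->2 ok]
  3: obs=x cand={0,1} pick 0 [2->0 ok]
  4: obs=z cand={2} pick 2 [0->2 ok]
  5: obs=x cand={0,1} pick 1 [2->1 ok]
  6: obs=x cand={0,1} pick 1 [1->1 ok]
  7: obs=y cand={3} pick 3 [1->3 ok]
  8: obs=z cand={2} pick 2 [3->2 ok]
  9: obs=x cand={0,1} pick 0 [2->0 ok]
  10: obs=x cand={0,1} pick 0 [0->0 ok]
  11: obs=x cand={0,1} pick 0 [0->0 ok]
  12: obs=z cand={2} pick 2 [0->2 ok]
  13: obs=x cand={0,1} pick 0 [2->0 ok]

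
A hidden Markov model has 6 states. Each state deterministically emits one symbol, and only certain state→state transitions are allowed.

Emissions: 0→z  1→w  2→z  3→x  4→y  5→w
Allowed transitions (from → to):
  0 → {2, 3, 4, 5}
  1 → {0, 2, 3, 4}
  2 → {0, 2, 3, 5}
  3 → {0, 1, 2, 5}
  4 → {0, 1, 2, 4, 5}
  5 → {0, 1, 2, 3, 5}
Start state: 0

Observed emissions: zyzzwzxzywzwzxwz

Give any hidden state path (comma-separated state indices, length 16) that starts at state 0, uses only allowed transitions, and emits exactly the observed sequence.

  0: obs=z cand={0,2} pick 0 [start]
  1: obs=y cand={4} pick 4 [0->4 ok]
  2: obs=z cand={0,2} pick 0 [4->0 ok]
  3: obs=z cand={0,2} pick 2 [0->2 ok]
  4: obs=w cand={1,5} pick 5 [2->5 ok]
  5: obs=z cand={0,2} pick 2 [5->2 ok]
  6: obs=x cand={3} pick 3 [2->3 ok]
  7: obs=z cand={0,2} pick 0 [3->0 ok]
  8: obs=y cand={4} pick 4 [0->4 ok]
  9: obs=w cand={1,5} pick 5 [4->5 ok]
  10: obs=z cand={0,2} pick 0 [5->0 ok]
  11: obs=w cand={1,5} pick 5 [0->5 ok]
  12: obs=z cand={0,2} pick 2 [5->2 ok]
  13: obs=x cand={3} pick 3 [2->3 ok]
  14: obs=w cand={1,5} pick 5 [3->5 ok]
  15: obs=z cand={0,2} pick 2 [5->2 ok]

0,4,0,2,5,2,3,0,4,5,0,5,2,3,5,2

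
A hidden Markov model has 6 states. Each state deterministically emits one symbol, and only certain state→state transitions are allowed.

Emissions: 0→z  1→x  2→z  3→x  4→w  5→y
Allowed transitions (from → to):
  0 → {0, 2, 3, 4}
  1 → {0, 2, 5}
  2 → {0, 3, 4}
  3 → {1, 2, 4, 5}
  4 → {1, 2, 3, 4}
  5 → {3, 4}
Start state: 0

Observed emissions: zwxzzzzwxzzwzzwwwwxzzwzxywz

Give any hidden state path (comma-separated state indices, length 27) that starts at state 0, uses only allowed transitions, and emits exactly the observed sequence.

0,4,1,0,0,0,2,4,1,0,0,4,2,0,4,4,4,4,1,2,0,4,2,3,5,4,2

  pos 0: z in {0,2}, choose 0; start
  pos 1: w in {4}, choose 4; 0->4 ok
  pos 2: x in {1,3}, choose 1; 4->1 ok
  pos 3: z in {0,2}, choose 0; 1->0 ok
  pos 4: z in {0,2}, choose 0; 0->0 ok
  pos 5: z in {0,2}, choose 0; 0->0 ok
  pos 6: z in {0,2}, choose 2; 0->2 ok
  pos 7: w in {4}, choose 4; 2->4 ok
  pos 8: x in {1,3}, choose 1; 4->1 ok
  pos 9: z in {0,2}, choose 0; 1->0 ok
  pos 10: z in {0,2}, choose 0; 0->0 ok
  pos 11: w in {4}, choose 4; 0->4 ok
  pos 12: z in {0,2}, choose 2; 4->2 ok
  pos 13: z in {0,2}, choose 0; 2->0 ok
  pos 14: w in {4}, choose 4; 0->4 ok
  pos 15: w in {4}, choose 4; 4->4 ok
  pos 16: w in {4}, choose 4; 4->4 ok
  pos 17: w in {4}, choose 4; 4->4 ok
  pos 18: x in {1,3}, choose 1; 4->1 ok
  pos 19: z in {0,2}, choose 2; 1->2 ok
  pos 20: z in {0,2}, choose 0; 2->0 ok
  pos 21: w in {4}, choose 4; 0->4 ok
  pos 22: z in {0,2}, choose 2; 4->2 ok
  pos 23: x in {1,3}, choose 3; 2->3 ok
  pos 24: y in {5}, choose 5; 3->5 ok
  pos 25: w in {4}, choose 4; 5->4 ok
  pos 26: z in {0,2}, choose 2; 4->2 ok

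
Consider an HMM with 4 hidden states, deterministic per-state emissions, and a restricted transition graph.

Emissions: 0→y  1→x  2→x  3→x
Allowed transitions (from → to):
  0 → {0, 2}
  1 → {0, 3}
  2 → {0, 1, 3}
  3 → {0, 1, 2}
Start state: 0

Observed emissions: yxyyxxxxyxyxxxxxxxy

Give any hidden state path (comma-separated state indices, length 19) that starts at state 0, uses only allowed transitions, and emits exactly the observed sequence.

  t0 'y' -> {0}, take 0 (start)
  t1 'x' -> {1,2,3}, take 2 (0->2 ok)
  t2 'y' -> {0}, take 0 (2->0 ok)
  t3 'y' -> {0}, take 0 (0->0 ok)
  t4 'x' -> {1,2,3}, take 2 (0->2 ok)
  t5 'x' -> {1,2,3}, take 3 (2->3 ok)
  t6 'x' -> {1,2,3}, take 1 (3->1 ok)
  t7 'x' -> {1,2,3}, take 3 (1->3 ok)
  t8 'y' -> {0}, take 0 (3->0 ok)
  t9 'x' -> {1,2,3}, take 2 (0->2 ok)
  t10 'y' -> {0}, take 0 (2->0 ok)
  t11 'x' -> {1,2,3}, take 2 (0->2 ok)
  t12 'x' -> {1,2,3}, take 3 (2->3 ok)
  t13 'x' -> {1,2,3}, take 2 (3->2 ok)
  t14 'x' -> {1,2,3}, take 3 (2->3 ok)
  t15 'x' -> {1,2,3}, take 2 (3->2 ok)
  t16 'x' -> {1,2,3}, take 1 (2->1 ok)
  t17 'x' -> {1,2,3}, take 3 (1->3 ok)
  t18 'y' -> {0}, take 0 (3->0 ok)

0,2,0,0,2,3,1,3,0,2,0,2,3,2,3,2,1,3,0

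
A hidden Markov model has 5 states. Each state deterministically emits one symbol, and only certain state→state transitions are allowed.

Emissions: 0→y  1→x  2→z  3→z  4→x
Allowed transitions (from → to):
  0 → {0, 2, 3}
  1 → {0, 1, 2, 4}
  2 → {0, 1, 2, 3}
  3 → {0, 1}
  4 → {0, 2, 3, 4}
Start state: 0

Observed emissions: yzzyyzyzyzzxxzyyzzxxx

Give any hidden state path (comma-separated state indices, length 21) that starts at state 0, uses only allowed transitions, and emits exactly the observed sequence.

0,2,2,0,0,3,0,3,0,2,3,1,1,2,0,0,2,3,1,1,1

  pos 0: y in {0}, choose 0; start
  pos 1: z in {2,3}, choose 2; 0->2 ok
  pos 2: z in {2,3}, choose 2; 2->2 ok
  pos 3: y in {0}, choose 0; 2->0 ok
  pos 4: y in {0}, choose 0; 0->0 ok
  pos 5: z in {2,3}, choose 3; 0->3 ok
  pos 6: y in {0}, choose 0; 3->0 ok
  pos 7: z in {2,3}, choose 3; 0->3 ok
  pos 8: y in {0}, choose 0; 3->0 ok
  pos 9: z in {2,3}, choose 2; 0->2 ok
  pos 10: z in {2,3}, choose 3; 2->3 ok
  pos 11: x in {1,4}, choose 1; 3->1 ok
  pos 12: x in {1,4}, choose 1; 1->1 ok
  pos 13: z in {2,3}, choose 2; 1->2 ok
  pos 14: y in {0}, choose 0; 2->0 ok
  pos 15: y in {0}, choose 0; 0->0 ok
  pos 16: z in {2,3}, choose 2; 0->2 ok
  pos 17: z in {2,3}, choose 3; 2->3 ok
  pos 18: x in {1,4}, choose 1; 3->1 ok
  pos 19: x in {1,4}, choose 1; 1->1 ok
  pos 20: x in {1,4}, choose 1; 1->1 ok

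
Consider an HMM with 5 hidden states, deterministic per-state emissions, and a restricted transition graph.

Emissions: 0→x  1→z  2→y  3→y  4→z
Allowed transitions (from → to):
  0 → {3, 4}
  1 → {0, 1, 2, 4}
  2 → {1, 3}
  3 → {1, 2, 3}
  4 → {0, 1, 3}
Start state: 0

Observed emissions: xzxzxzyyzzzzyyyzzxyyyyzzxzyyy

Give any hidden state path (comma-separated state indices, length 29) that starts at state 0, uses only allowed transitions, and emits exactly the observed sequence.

0,4,0,4,0,4,3,2,1,1,1,4,3,2,3,1,1,0,3,2,3,2,1,4,0,4,3,3,3

  [0] x  {0}  => 0  start
  [1] z  {1,4}  => 4  0->4 ok
  [2] x  {0}  => 0  4->0 ok
  [3] z  {1,4}  => 4  0->4 ok
  [4] x  {0}  => 0  4->0 ok
  [5] z  {1,4}  => 4  0->4 ok
  [6] y  {2,3}  => 3  4->3 ok
  [7] y  {2,3}  => 2  3->2 ok
  [8] z  {1,4}  => 1  2->1 ok
  [9] z  {1,4}  => 1  1->1 ok
  [10] z  {1,4}  => 1  1->1 ok
  [11] z  {1,4}  => 4  1->4 ok
  [12] y  {2,3}  => 3  4->3 ok
  [13] y  {2,3}  => 2  3->2 ok
  [14] y  {2,3}  => 3  2->3 ok
  [15] z  {1,4}  => 1  3->1 ok
  [16] z  {1,4}  => 1  1->1 ok
  [17] x  {0}  => 0  1->0 ok
  [18] y  {2,3}  => 3  0->3 ok
  [19] y  {2,3}  => 2  3->2 ok
  [20] y  {2,3}  => 3  2->3 ok
  [21] y  {2,3}  => 2  3->2 ok
  [22] z  {1,4}  => 1  2->1 ok
  [23] z  {1,4}  => 4  1->4 ok
  [24] x  {0}  => 0  4->0 ok
  [25] z  {1,4}  => 4  0->4 ok
  [26] y  {2,3}  => 3  4->3 ok
  [27] y  {2,3}  => 3  3->3 ok
  [28] y  {2,3}  => 3  3->3 ok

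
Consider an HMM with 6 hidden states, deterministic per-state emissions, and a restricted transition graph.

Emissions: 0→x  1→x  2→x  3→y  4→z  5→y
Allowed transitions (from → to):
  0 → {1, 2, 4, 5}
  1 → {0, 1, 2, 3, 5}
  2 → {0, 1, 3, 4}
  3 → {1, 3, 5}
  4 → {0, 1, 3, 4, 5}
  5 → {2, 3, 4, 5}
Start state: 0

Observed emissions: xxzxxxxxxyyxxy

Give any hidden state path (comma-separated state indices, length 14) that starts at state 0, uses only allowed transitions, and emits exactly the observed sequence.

  pos 0: x in {0,1,2}, choose 0; start
  pos 1: x in {0,1,2}, choose 2; 0->2 ok
  pos 2: z in {4}, choose 4; 2->4 ok
  pos 3: x in {0,1,2}, choose 1; 4->1 ok
  pos 4: x in {0,1,2}, choose 0; 1->0 ok
  pos 5: x in {0,1,2}, choose 1; 0->1 ok
  pos 6: x in {0,1,2}, choose 0; 1->0 ok
  pos 7: x in {0,1,2}, choose 1; 0->1 ok
  pos 8: x in {0,1,2}, choose 1; 1->1 ok
  pos 9: y in {3,5}, choose 3; 1->3 ok
  pos 10: y in {3,5}, choose 3; 3->3 ok
  pos 11: x in {0,1,2}, choose 1; 3->1 ok
  pos 12: x in {0,1,2}, choose 2; 1->2 ok
  pos 13: y in {3,5}, choose 3; 2->3 ok

0,2,4,1,0,1,0,1,1,3,3,1,2,3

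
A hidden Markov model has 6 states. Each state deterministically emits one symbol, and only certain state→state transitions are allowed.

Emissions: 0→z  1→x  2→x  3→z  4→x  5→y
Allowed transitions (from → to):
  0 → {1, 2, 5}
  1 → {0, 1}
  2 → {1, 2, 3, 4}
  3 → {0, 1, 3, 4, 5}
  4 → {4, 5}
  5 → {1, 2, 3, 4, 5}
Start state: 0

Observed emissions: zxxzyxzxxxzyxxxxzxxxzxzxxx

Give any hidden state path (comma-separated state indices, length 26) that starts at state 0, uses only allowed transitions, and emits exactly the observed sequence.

0,1,1,0,5,1,0,2,1,1,0,5,2,2,2,1,0,2,1,1,0,1,0,2,2,2

  0: obs=z cand={0,3} pick 0 [start]
  1: obs=x cand={1,2,4} pick 1 [0->1 ok]
  2: obs=x cand={1,2,4} pick 1 [1->1 ok]
  3: obs=z cand={0,3} pick 0 [1->0 ok]
  4: obs=y cand={5} pick 5 [0->5 ok]
  5: obs=x cand={1,2,4} pick 1 [5->1 ok]
  6: obs=z cand={0,3} pick 0 [1->0 ok]
  7: obs=x cand={1,2,4} pick 2 [0->2 ok]
  8: obs=x cand={1,2,4} pick 1 [2->1 ok]
  9: obs=x cand={1,2,4} pick 1 [1->1 ok]
  10: obs=z cand={0,3} pick 0 [1->0 ok]
  11: obs=y cand={5} pick 5 [0->5 ok]
  12: obs=x cand={1,2,4} pick 2 [5->2 ok]
  13: obs=x cand={1,2,4} pick 2 [2->2 ok]
  14: obs=x cand={1,2,4} pick 2 [2->2 ok]
  15: obs=x cand={1,2,4} pick 1 [2->1 ok]
  16: obs=z cand={0,3} pick 0 [1->0 ok]
  17: obs=x cand={1,2,4} pick 2 [0->2 ok]
  18: obs=x cand={1,2,4} pick 1 [2->1 ok]
  19: obs=x cand={1,2,4} pick 1 [1->1 ok]
  20: obs=z cand={0,3} pick 0 [1->0 ok]
  21: obs=x cand={1,2,4} pick 1 [0->1 ok]
  22: obs=z cand={0,3} pick 0 [1->0 ok]
  23: obs=x cand={1,2,4} pick 2 [0->2 ok]
  24: obs=x cand={1,2,4} pick 2 [2->2 ok]
  25: obs=x cand={1,2,4} pick 2 [2->2 ok]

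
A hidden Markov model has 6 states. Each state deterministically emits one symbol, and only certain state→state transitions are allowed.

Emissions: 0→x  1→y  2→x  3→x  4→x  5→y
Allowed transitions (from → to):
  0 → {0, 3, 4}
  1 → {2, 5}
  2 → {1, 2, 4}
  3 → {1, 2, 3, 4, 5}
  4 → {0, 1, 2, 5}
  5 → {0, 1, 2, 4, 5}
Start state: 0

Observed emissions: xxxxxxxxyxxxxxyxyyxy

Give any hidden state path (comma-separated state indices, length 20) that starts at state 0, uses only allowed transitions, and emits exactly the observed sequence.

  pos 0: x in {0,2,3,4}, choose 0; start
  pos 1: x in {0,2,3,4}, choose 0; 0->0 ok
  pos 2: x in {0,2,3,4}, choose 0; 0->0 ok
  pos 3: x in {0,2,3,4}, choose 0; 0->0 ok
  pos 4: x in {0,2,3,4}, choose 4; 0->4 ok
  pos 5: x in {0,2,3,4}, choose 0; 4->0 ok
  pos 6: x in {0,2,3,4}, choose 3; 0->3 ok
  pos 7: x in {0,2,3,4}, choose 2; 3->2 ok
  pos 8: y in {1,5}, choose 1; 2->1 ok
  pos 9: x in {0,2,3,4}, choose 2; 1->2 ok
  pos 10: x in {0,2,3,4}, choose 4; 2->4 ok
  pos 11: x in {0,2,3,4}, choose 0; 4->0 ok
  pos 12: x in {0,2,3,4}, choose 0; 0->0 ok
  pos 13: x in {0,2,3,4}, choose 4; 0->4 ok
  pos 14: y in {1,5}, choose 1; 4->1 ok
  pos 15: x in {0,2,3,4}, choose 2; 1->2 ok
  pos 16: y in {1,5}, choose 1; 2->1 ok
  pos 17: y in {1,5}, choose 5; 1->5 ok
  pos 18: x in {0,2,3,4}, choose 4; 5->4 ok
  pos 19: y in {1,5}, choose 5; 4->5 ok

0,0,0,0,4,0,3,2,1,2,4,0,0,4,1,2,1,5,4,5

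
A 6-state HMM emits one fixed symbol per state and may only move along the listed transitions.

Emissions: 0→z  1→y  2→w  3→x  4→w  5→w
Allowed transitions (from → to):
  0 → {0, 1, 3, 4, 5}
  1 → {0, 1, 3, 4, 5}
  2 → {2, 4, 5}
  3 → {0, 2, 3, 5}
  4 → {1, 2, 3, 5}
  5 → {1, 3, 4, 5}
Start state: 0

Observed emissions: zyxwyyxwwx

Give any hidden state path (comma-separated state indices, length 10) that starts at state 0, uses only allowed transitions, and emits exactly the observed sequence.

  0: obs=z cand={0} pick 0 [start]
  1: obs=y cand={1} pick 1 [0->1 ok]
  2: obs=x cand={3} pick 3 [1->3 ok]
  3: obs=w cand={2,4,5} pick 5 [3->5 ok]
  4: obs=y cand={1} pick 1 [5->1 ok]
  5: obs=y cand={1} pick 1 [1->1 ok]
  6: obs=x cand={3} pick 3 [1->3 ok]
  7: obs=w cand={2,4,5} pick 5 [3->5 ok]
  8: obs=w cand={2,4,5} pick 5 [5->5 ok]
  9: obs=x cand={3} pick 3 [5->3 ok]

0,1,3,5,1,1,3,5,5,3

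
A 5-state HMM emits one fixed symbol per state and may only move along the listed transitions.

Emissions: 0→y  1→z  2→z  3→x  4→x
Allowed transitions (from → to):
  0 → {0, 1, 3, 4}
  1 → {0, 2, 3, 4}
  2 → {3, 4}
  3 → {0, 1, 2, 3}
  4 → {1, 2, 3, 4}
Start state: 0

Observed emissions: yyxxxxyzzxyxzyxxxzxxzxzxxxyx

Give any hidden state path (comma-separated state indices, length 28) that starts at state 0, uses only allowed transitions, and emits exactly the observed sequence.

  0: obs=y cand={0} pick 0 [start]
  1: obs=y cand={0} pick 0 [0->0 ok]
  2: obs=x cand={3,4} pick 3 [0->3 ok]
  3: obs=x cand={3,4} pick 3 [3->3 ok]
  4: obs=x cand={3,4} pick 3 [3->3 ok]
  5: obs=x cand={3,4} pick 3 [3->3 ok]
  6: obs=y cand={0} pick 0 [3->0 ok]
  7: obs=z cand={1,2} pick 1 [0->1 ok]
  8: obs=z cand={1,2} pick 2 [1->2 ok]
  9: obs=x cand={3,4} pick 3 [2->3 ok]
  10: obs=y cand={0} pick 0 [3->0 ok]
  11: obs=x cand={3,4} pick 3 [0->3 ok]
  12: obs=z cand={1,2} pick 1 [3->1 ok]
  13: obs=y cand={0} pick 0 [1->0 ok]
  14: obs=x cand={3,4} pick 4 [0->4 ok]
  15: obs=x cand={3,4} pick 3 [4->3 ok]
  16: obs=x cand={3,4} pick 3 [3->3 ok]
  17: obs=z cand={1,2} pick 2 [3->2 ok]
  18: obs=x cand={3,4} pick 3 [2->3 ok]
  19: obs=x cand={3,4} pick 3 [3->3 ok]
  20: obs=z cand={1,2} pick 2 [3->2 ok]
  21: obs=x cand={3,4} pick 4 [2->4 ok]
  22: obs=z cand={1,2} pick 1 [4->1 ok]
  23: obs=x cand={3,4} pick 4 [1->4 ok]
  24: obs=x cand={3,4} pick 4 [4->4 ok]
  25: obs=x cand={3,4} pick 3 [4->3 ok]
  26: obs=y cand={0} pick 0 [3->0 ok]
  27: obs=x cand={3,4} pick 4 [0->4 ok]

0,0,3,3,3,3,0,1,2,3,0,3,1,0,4,3,3,2,3,3,2,4,1,4,4,3,0,4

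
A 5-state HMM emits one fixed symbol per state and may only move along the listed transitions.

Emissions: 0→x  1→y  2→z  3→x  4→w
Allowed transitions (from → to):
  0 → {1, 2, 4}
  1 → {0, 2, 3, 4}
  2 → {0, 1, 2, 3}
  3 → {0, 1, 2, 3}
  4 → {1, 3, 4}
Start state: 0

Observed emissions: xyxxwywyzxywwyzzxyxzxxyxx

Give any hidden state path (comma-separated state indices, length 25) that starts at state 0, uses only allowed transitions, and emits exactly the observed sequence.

  pos 0: x in {0,3}, choose 0; start
  pos 1: y in {1}, choose 1; 0->1 ok
  pos 2: x in {0,3}, choose 3; 1->3 ok
  pos 3: x in {0,3}, choose 0; 3->0 ok
  pos 4: w in {4}, choose 4; 0->4 ok
  pos 5: y in {1}, choose 1; 4->1 ok
  pos 6: w in {4}, choose 4; 1->4 ok
  pos 7: y in {1}, choose 1; 4->1 ok
  pos 8: z in {2}, choose 2; 1->2 ok
  pos 9: x in {0,3}, choose 0; 2->0 ok
  pos 10: y in {1}, choose 1; 0->1 ok
  pos 11: w in {4}, choose 4; 1->4 ok
  pos 12: w in {4}, choose 4; 4->4 ok
  pos 13: y in {1}, choose 1; 4->1 ok
  pos 14: z in {2}, choose 2; 1->2 ok
  pos 15: z in {2}, choose 2; 2->2 ok
  pos 16: x in {0,3}, choose 3; 2->3 ok
  pos 17: y in {1}, choose 1; 3->1 ok
  pos 18: x in {0,3}, choose 0; 1->0 ok
  pos 19: z in {2}, choose 2; 0->2 ok
  pos 20: x in {0,3}, choose 3; 2->3 ok
  pos 21: x in {0,3}, choose 0; 3->0 ok
  pos 22: y in {1}, choose 1; 0->1 ok
  pos 23: x in {0,3}, choose 3; 1->3 ok
  pos 24: x in {0,3}, choose 3; 3->3 ok

0,1,3,0,4,1,4,1,2,0,1,4,4,1,2,2,3,1,0,2,3,0,1,3,3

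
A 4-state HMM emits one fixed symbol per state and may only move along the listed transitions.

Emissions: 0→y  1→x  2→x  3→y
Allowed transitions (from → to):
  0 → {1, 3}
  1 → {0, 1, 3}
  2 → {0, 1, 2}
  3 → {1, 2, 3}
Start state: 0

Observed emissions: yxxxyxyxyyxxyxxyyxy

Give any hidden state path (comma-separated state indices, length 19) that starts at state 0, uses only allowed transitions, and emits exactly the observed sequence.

  0: obs=y cand={0,3} pick 0 [start]
  1: obs=x cand={1,2} pick 1 [0->1 ok]
  2: obs=x cand={1,2} pick 1 [1->1 ok]
  3: obs=x cand={1,2} pick 1 [1->1 ok]
  4: obs=y cand={0,3} pick 3 [1->3 ok]
  5: obs=x cand={1,2} pick 1 [3->1 ok]
  6: obs=y cand={0,3} pick 0 [1->0 ok]
  7: obs=x cand={1,2} pick 1 [0->1 ok]
  8: obs=y cand={0,3} pick 0 [1->0 ok]
  9: obs=y cand={0,3} pick 3 [0->3 ok]
  10: obs=x cand={1,2} pick 2 [3->2 ok]
  11: obs=x cand={1,2} pick 1 [2->1 ok]
  12: obs=y cand={0,3} pick 0 [1->0 ok]
  13: obs=x cand={1,2} pick 1 [0->1 ok]
  14: obs=x cand={1,2} pick 1 [1->1 ok]
  15: obs=y cand={0,3} pick 0 [1->0 ok]
  16: obs=y cand={0,3} pick 3 [0->3 ok]
  17: obs=x cand={1,2} pick 1 [3->1 ok]
  18: obs=y cand={0,3} pick 3 [1->3 ok]

0,1,1,1,3,1,0,1,0,3,2,1,0,1,1,0,3,1,3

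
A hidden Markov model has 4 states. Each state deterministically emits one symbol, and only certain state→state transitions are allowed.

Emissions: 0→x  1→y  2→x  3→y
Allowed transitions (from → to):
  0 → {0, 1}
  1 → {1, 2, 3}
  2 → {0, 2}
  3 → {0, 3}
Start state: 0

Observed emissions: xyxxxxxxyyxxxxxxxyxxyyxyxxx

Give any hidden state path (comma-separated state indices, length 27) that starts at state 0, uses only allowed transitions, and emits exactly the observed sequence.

  pos 0: x in {0,2}, choose 0; start
  pos 1: y in {1,3}, choose 1; 0->1 ok
  pos 2: x in {0,2}, choose 2; 1->2 ok
  pos 3: x in {0,2}, choose 2; 2->2 ok
  pos 4: x in {0,2}, choose 2; 2->2 ok
  pos 5: x in {0,2}, choose 0; 2->0 ok
  pos 6: x in {0,2}, choose 0; 0->0 ok
  pos 7: x in {0,2}, choose 0; 0->0 ok
  pos 8: y in {1,3}, choose 1; 0->1 ok
  pos 9: y in {1,3}, choose 1; 1->1 ok
  pos 10: x in {0,2}, choose 2; 1->2 ok
  pos 11: x in {0,2}, choose 2; 2->2 ok
  pos 12: x in {0,2}, choose 2; 2->2 ok
  pos 13: x in {0,2}, choose 2; 2->2 ok
  pos 14: x in {0,2}, choose 2; 2->2 ok
  pos 15: x in {0,2}, choose 0; 2->0 ok
  pos 16: x in {0,2}, choose 0; 0->0 ok
  pos 17: y in {1,3}, choose 1; 0->1 ok
  pos 18: x in {0,2}, choose 2; 1->2 ok
  pos 19: x in {0,2}, choose 0; 2->0 ok
  pos 20: y in {1,3}, choose 1; 0->1 ok
  pos 21: y in {1,3}, choose 3; 1->3 ok
  pos 22: x in {0,2}, choose 0; 3->0 ok
  pos 23: y in {1,3}, choose 1; 0->1 ok
  pos 24: x in {0,2}, choose 2; 1->2 ok
  pos 25: x in {0,2}, choose 2; 2->2 ok
  pos 26: x in {0,2}, choose 2; 2->2 ok

0,1,2,2,2,0,0,0,1,1,2,2,2,2,2,0,0,1,2,0,1,3,0,1,2,2,2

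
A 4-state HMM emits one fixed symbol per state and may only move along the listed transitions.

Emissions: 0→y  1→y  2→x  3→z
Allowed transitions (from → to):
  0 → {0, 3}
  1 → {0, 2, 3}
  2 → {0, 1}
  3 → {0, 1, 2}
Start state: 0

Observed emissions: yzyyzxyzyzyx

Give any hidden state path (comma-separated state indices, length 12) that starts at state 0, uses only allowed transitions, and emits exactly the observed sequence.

  [0] y  {0,1}  => 0  start
  [1] z  {3}  => 3  0->3 ok
  [2] y  {0,1}  => 0  3->0 ok
  [3] y  {0,1}  => 0  0->0 ok
  [4] z  {3}  => 3  0->3 ok
  [5] x  {2}  => 2  3->2 ok
  [6] y  {0,1}  => 0  2->0 ok
  [7] z  {3}  => 3  0->3 ok
  [8] y  {0,1}  => 0  3->0 ok
  [9] z  {3}  => 3  0->3 ok
  [10] y  {0,1}  => 1  3->1 ok
  [11] x  {2}  => 2  1->2 ok

0,3,0,0,3,2,0,3,0,3,1,2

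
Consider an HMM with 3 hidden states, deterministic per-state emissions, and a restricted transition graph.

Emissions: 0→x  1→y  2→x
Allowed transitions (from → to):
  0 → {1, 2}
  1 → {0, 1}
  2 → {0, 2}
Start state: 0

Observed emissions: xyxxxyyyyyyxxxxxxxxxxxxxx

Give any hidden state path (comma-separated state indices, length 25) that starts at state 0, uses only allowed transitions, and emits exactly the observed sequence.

0,1,0,2,0,1,1,1,1,1,1,0,2,0,2,0,2,2,2,0,2,0,2,2,2

  0: obs=x cand={0,2} pick 0 [start]
  1: obs=y cand={1} pick 1 [0->1 ok]
  2: obs=x cand={0,2} pick 0 [1->0 ok]
  3: obs=x cand={0,2} pick 2 [0->2 ok]
  4: obs=x cand={0,2} pick 0 [2->0 ok]
  5: obs=y cand={1} pick 1 [0->1 ok]
  6: obs=y cand={1} pick 1 [1->1 ok]
  7: obs=y cand={1} pick 1 [1->1 ok]
  8: obs=y cand={1} pick 1 [1->1 ok]
  9: obs=y cand={1} pick 1 [1->1 ok]
  10: obs=y cand={1} pick 1 [1->1 ok]
  11: obs=x cand={0,2} pick 0 [1->0 ok]
  12: obs=x cand={0,2} pick 2 [0->2 ok]
  13: obs=x cand={0,2} pick 0 [2->0 ok]
  14: obs=x cand={0,2} pick 2 [0->2 ok]
  15: obs=x cand={0,2} pick 0 [2->0 ok]
  16: obs=x cand={0,2} pick 2 [0->2 ok]
  17: obs=x cand={0,2} pick 2 [2->2 ok]
  18: obs=x cand={0,2} pick 2 [2->2 ok]
  19: obs=x cand={0,2} pick 0 [2->0 ok]
  20: obs=x cand={0,2} pick 2 [0->2 ok]
  21: obs=x cand={0,2} pick 0 [2->0 ok]
  22: obs=x cand={0,2} pick 2 [0->2 ok]
  23: obs=x cand={0,2} pick 2 [2->2 ok]
  24: obs=x cand={0,2} pick 2 [2->2 ok]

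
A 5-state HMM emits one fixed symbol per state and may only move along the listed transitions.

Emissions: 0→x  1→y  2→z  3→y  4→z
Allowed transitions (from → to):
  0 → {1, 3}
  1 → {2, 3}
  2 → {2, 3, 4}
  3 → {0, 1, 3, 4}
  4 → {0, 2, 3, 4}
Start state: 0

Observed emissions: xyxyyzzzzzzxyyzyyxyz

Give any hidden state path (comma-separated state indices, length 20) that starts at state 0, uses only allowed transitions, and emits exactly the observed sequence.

0,3,0,1,3,4,2,2,4,2,4,0,3,1,2,3,3,0,3,4

  [0] x  {0}  => 0  start
  [1] y  {1,3}  => 3  0->3 ok
  [2] x  {0}  => 0  3->0 ok
  [3] y  {1,3}  => 1  0->1 ok
  [4] y  {1,3}  => 3  1->3 ok
  [5] z  {2,4}  => 4  3->4 ok
  [6] z  {2,4}  => 2  4->2 ok
  [7] z  {2,4}  => 2  2->2 ok
  [8] z  {2,4}  => 4  2->4 ok
  [9] z  {2,4}  => 2  4->2 ok
  [10] z  {2,4}  => 4  2->4 ok
  [11] x  {0}  => 0  4->0 ok
  [12] y  {1,3}  => 3  0->3 ok
  [13] y  {1,3}  => 1  3->1 ok
  [14] z  {2,4}  => 2  1->2 ok
  [15] y  {1,3}  => 3  2->3 ok
  [16] y  {1,3}  => 3  3->3 ok
  [17] x  {0}  => 0  3->0 ok
  [18] y  {1,3}  => 3  0->3 ok
  [19] z  {2,4}  => 4  3->4 ok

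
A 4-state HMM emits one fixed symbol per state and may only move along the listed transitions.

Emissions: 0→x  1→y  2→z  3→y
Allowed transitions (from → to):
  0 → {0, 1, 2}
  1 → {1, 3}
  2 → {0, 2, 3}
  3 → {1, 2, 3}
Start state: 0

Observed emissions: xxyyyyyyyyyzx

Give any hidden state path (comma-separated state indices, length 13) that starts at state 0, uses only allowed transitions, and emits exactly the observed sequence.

  pos 0: x in {0}, choose 0; start
  pos 1: x in {0}, choose 0; 0->0 ok
  pos 2: y in {1,3}, choose 1; 0->1 ok
  pos 3: y in {1,3}, choose 3; 1->3 ok
  pos 4: y in {1,3}, choose 1; 3->1 ok
  pos 5: y in {1,3}, choose 1; 1->1 ok
  pos 6: y in {1,3}, choose 3; 1->3 ok
  pos 7: y in {1,3}, choose 1; 3->1 ok
  pos 8: y in {1,3}, choose 1; 1->1 ok
  pos 9: y in {1,3}, choose 1; 1->1 ok
  pos 10: y in {1,3}, choose 3; 1->3 ok
  pos 11: z in {2}, choose 2; 3->2 ok
  pos 12: x in {0}, choose 0; 2->0 ok

0,0,1,3,1,1,3,1,1,1,3,2,0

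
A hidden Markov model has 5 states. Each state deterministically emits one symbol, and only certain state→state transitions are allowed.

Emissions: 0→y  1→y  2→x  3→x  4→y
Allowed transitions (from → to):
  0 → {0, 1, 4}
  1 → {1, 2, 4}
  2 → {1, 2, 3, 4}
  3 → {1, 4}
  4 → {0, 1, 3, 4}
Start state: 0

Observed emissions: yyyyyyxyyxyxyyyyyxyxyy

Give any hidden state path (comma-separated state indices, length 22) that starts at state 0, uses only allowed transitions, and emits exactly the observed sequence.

0,0,4,0,4,4,3,4,1,2,4,3,1,1,4,4,4,3,4,3,4,0

  pos 0: y in {0,1,4}, choose 0; start
  pos 1: y in {0,1,4}, choose 0; 0->0 ok
  pos 2: y in {0,1,4}, choose 4; 0->4 ok
  pos 3: y in {0,1,4}, choose 0; 4->0 ok
  pos 4: y in {0,1,4}, choose 4; 0->4 ok
  pos 5: y in {0,1,4}, choose 4; 4->4 ok
  pos 6: x in {2,3}, choose 3; 4->3 ok
  pos 7: y in {0,1,4}, choose 4; 3->4 ok
  pos 8: y in {0,1,4}, choose 1; 4->1 ok
  pos 9: x in {2,3}, choose 2; 1->2 ok
  pos 10: y in {0,1,4}, choose 4; 2->4 ok
  pos 11: x in {2,3}, choose 3; 4->3 ok
  pos 12: y in {0,1,4}, choose 1; 3->1 ok
  pos 13: y in {0,1,4}, choose 1; 1->1 ok
  pos 14: y in {0,1,4}, choose 4; 1->4 ok
  pos 15: y in {0,1,4}, choose 4; 4->4 ok
  pos 16: y in {0,1,4}, choose 4; 4->4 ok
  pos 17: x in {2,3}, choose 3; 4->3 ok
  pos 18: y in {0,1,4}, choose 4; 3->4 ok
  pos 19: x in {2,3}, choose 3; 4->3 ok
  pos 20: y in {0,1,4}, choose 4; 3->4 ok
  pos 21: y in {0,1,4}, choose 0; 4->0 ok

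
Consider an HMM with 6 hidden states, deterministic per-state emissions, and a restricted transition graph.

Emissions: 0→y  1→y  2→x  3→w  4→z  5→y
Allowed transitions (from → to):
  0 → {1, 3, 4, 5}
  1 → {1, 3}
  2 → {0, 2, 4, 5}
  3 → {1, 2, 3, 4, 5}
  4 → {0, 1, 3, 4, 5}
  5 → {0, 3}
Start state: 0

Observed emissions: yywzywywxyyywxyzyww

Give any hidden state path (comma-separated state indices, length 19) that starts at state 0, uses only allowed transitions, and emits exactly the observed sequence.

  t0 'y' -> {0,1,5}, take 0 (start)
  t1 'y' -> {0,1,5}, take 1 (0->1 ok)
  t2 'w' -> {3}, take 3 (1->3 ok)
  t3 'z' -> {4}, take 4 (3->4 ok)
  t4 'y' -> {0,1,5}, take 5 (4->5 ok)
  t5 'w' -> {3}, take 3 (5->3 ok)
  t6 'y' -> {0,1,5}, take 1 (3->1 ok)
  t7 'w' -> {3}, take 3 (1->3 ok)
  t8 'x' -> {2}, take 2 (3->2 ok)
  t9 'y' -> {0,1,5}, take 0 (2->0 ok)
  t10 'y' -> {0,1,5}, take 1 (0->1 ok)
  t11 'y' -> {0,1,5}, take 1 (1->1 ok)
  t12 'w' -> {3}, take 3 (1->3 ok)
  t13 'x' -> {2}, take 2 (3->2 ok)
  t14 'y' -> {0,1,5}, take 0 (2->0 ok)
  t15 'z' -> {4}, take 4 (0->4 ok)
  t16 'y' -> {0,1,5}, take 1 (4->1 ok)
  t17 'w' -> {3}, take 3 (1->3 ok)
  t18 'w' -> {3}, take 3 (3->3 ok)

0,1,3,4,5,3,1,3,2,0,1,1,3,2,0,4,1,3,3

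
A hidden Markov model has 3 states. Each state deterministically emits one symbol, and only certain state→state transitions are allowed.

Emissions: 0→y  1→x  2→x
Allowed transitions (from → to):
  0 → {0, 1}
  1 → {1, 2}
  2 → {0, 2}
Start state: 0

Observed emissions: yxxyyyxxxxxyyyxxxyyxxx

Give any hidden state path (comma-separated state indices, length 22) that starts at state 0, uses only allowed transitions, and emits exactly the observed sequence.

  t0 'y' -> {0}, take 0 (start)
  t1 'x' -> {1,2}, take 1 (0->1 ok)
  t2 'x' -> {1,2}, take 2 (1->2 ok)
  t3 'y' -> {0}, take 0 (2->0 ok)
  t4 'y' -> {0}, take 0 (0->0 ok)
  t5 'y' -> {0}, take 0 (0->0 ok)
  t6 'x' -> {1,2}, take 1 (0->1 ok)
  t7 'x' -> {1,2}, take 1 (1->1 ok)
  t8 'x' -> {1,2}, take 1 (1->1 ok)
  t9 'x' -> {1,2}, take 1 (1->1 ok)
  t10 'x' -> {1,2}, take 2 (1->2 ok)
  t11 'y' -> {0}, take 0 (2->0 ok)
  t12 'y' -> {0}, take 0 (0->0 ok)
  t13 'y' -> {0}, take 0 (0->0 ok)
  t14 'x' -> {1,2}, take 1 (0->1 ok)
  t15 'x' -> {1,2}, take 2 (1->2 ok)
  t16 'x' -> {1,2}, take 2 (2->2 ok)
  t17 'y' -> {0}, take 0 (2->0 ok)
  t18 'y' -> {0}, take 0 (0->0 ok)
  t19 'x' -> {1,2}, take 1 (0->1 ok)
  t20 'x' -> {1,2}, take 2 (1->2 ok)
  t21 'x' -> {1,2}, take 2 (2->2 ok)

0,1,2,0,0,0,1,1,1,1,2,0,0,0,1,2,2,0,0,1,2,2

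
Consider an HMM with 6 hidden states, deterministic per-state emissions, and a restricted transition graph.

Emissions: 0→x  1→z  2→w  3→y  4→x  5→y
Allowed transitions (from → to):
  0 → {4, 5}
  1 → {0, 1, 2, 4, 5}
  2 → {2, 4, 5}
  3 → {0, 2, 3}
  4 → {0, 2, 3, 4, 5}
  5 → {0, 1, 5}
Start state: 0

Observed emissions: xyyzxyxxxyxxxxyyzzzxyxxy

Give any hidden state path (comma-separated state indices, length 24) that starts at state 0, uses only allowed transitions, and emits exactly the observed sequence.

0,5,5,1,4,5,0,4,0,5,0,4,4,0,5,5,1,1,1,4,5,0,4,3

  0: obs=x cand={0,4} pick 0 [start]
  1: obs=y cand={3,5} pick 5 [0->5 ok]
  2: obs=y cand={3,5} pick 5 [5->5 ok]
  3: obs=z cand={1} pick 1 [5->1 ok]
  4: obs=x cand={0,4} pick 4 [1->4 ok]
  5: obs=y cand={3,5} pick 5 [4->5 ok]
  6: obs=x cand={0,4} pick 0 [5->0 ok]
  7: obs=x cand={0,4} pick 4 [0->4 ok]
  8: obs=x cand={0,4} pick 0 [4->0 ok]
  9: obs=y cand={3,5} pick 5 [0->5 ok]
  10: obs=x cand={0,4} pick 0 [5->0 ok]
  11: obs=x cand={0,4} pick 4 [0->4 ok]
  12: obs=x cand={0,4} pick 4 [4->4 ok]
  13: obs=x cand={0,4} pick 0 [4->0 ok]
  14: obs=y cand={3,5} pick 5 [0->5 ok]
  15: obs=y cand={3,5} pick 5 [5->5 ok]
  16: obs=z cand={1} pick 1 [5->1 ok]
  17: obs=z cand={1} pick 1 [1->1 ok]
  18: obs=z cand={1} pick 1 [1->1 ok]
  19: obs=x cand={0,4} pick 4 [1->4 ok]
  20: obs=y cand={3,5} pick 5 [4->5 ok]
  21: obs=x cand={0,4} pick 0 [5->0 ok]
  22: obs=x cand={0,4} pick 4 [0->4 ok]
  23: obs=y cand={3,5} pick 3 [4->3 ok]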